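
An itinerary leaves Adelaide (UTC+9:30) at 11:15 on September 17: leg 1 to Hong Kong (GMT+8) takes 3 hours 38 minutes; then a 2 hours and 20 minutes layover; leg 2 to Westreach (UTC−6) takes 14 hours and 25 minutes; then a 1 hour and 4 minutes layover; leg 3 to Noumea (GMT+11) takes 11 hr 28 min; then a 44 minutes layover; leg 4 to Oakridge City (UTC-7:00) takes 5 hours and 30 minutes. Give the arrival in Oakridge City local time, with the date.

09:54 on September 18

Convert departure to UTC: 11:15 − 9:30 = 01:45 UTC on Sep 17.
Add 3 hours 38 minutes leg 1 → 05:23 UTC.
Add 2 hours 20 minutes layover in Hong Kong → 07:43 UTC.
Add 14 hours and 25 minutes leg 2 → 22:08 UTC.
Add 1 hour 4 minutes layover in Westreach → 23:12 UTC.
Add 11 hours 28 minutes leg 3 → 10:40 UTC (Sep 18).
Add 44 minutes layover in Noumea → 11:24 UTC.
Add 5 hours and 30 minutes leg 4 → 16:54 UTC.
Oakridge City is UTC−7:00, so local arrival = 16:54 − 7:00 = 09:54 on Sep 18.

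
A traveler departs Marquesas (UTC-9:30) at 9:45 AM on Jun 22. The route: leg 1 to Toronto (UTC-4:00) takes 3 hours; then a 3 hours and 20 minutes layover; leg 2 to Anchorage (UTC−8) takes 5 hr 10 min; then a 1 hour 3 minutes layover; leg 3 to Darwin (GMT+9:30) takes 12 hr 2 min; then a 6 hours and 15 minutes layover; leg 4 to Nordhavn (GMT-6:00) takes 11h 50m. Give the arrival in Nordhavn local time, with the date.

Convert departure to UTC: 9:45 AM + 9:30 = 7:15 PM UTC on Jun 22.
Add 3 hours leg 1 → 10:15 PM UTC.
Add 3 hours and 20 minutes layover in Toronto → 1:35 AM UTC (Jun 23).
Add 5 hours and 10 minutes leg 2 → 6:45 AM UTC.
Add 1 hour and 3 minutes layover in Anchorage → 7:48 AM UTC.
Add 12 hours 2 minutes leg 3 → 7:50 PM UTC.
Add 6 hours and 15 minutes layover in Darwin → 2:05 AM UTC (Jun 24).
Add 11 hours and 50 minutes leg 4 → 1:55 PM UTC.
Nordhavn is UTC−6:00, so local arrival = 1:55 PM − 6:00 = 7:55 AM on Jun 24.

7:55 AM on Jun 24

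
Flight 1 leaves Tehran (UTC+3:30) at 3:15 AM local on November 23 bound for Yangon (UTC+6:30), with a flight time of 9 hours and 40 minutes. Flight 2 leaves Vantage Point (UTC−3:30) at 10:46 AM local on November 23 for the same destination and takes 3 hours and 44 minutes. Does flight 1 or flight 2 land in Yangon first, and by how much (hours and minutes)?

the first, by 8 hours 35 minutes

Flight 1 in UTC: 3:15 AM − 3:30 = 11:45 PM on Nov 22.
+9 hours 40 minutes → arrive 9:25 AM UTC on Nov 23.
Flight 2 in UTC: 10:46 AM + 3:30 = 2:16 PM on Nov 23.
+3 hours and 44 minutes → arrive 6:00 PM UTC on Nov 23.
Flight 1 lands earlier by 8 hours 35 minutes.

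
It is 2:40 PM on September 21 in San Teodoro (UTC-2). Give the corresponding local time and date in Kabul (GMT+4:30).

Kabul is 6:30 ahead of San Teodoro.
Shift by the zone difference: 2:40 PM + 6:30 = 9:10 PM on Sep 21 in Kabul.

9:10 PM on September 21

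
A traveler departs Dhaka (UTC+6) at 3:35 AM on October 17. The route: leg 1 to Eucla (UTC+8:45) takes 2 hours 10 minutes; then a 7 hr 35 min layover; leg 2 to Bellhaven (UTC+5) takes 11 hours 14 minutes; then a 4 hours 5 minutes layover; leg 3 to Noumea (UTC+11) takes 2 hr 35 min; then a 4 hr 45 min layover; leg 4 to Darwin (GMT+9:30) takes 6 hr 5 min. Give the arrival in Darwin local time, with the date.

Convert departure to UTC: 3:35 AM − 6:00 = 9:35 PM UTC on Oct 16.
Add 2 hours 10 minutes leg 1 → 11:45 PM UTC.
Add 7 hours and 35 minutes layover in Eucla → 7:20 AM UTC (Oct 17).
Add 11 hours 14 minutes leg 2 → 6:34 PM UTC.
Add 4 hours and 5 minutes layover in Bellhaven → 10:39 PM UTC.
Add 2 hours 35 minutes leg 3 → 1:14 AM UTC (Oct 18).
Add 4 hours 45 minutes layover in Noumea → 5:59 AM UTC.
Add 6 hours and 5 minutes leg 4 → 12:04 PM UTC.
Darwin is UTC+9:30, so local arrival = 12:04 PM + 9:30 = 9:34 PM on Oct 18.

9:34 PM on Oct 18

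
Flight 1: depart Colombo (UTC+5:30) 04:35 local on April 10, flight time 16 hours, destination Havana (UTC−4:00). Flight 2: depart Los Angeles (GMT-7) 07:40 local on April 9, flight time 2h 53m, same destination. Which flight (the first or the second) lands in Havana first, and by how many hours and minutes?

Flight 1 in UTC: 04:35 − 5:30 = 23:05 on Apr 9.
+16 hours → arrive 15:05 UTC on Apr 10.
Flight 2 in UTC: 07:40 + 7:00 = 14:40 on Apr 9.
+2 hours 53 minutes → arrive 17:33 UTC on Apr 9.
Flight 2 lands earlier by 21 hours 32 minutes.

the second, by 21 hours 32 minutes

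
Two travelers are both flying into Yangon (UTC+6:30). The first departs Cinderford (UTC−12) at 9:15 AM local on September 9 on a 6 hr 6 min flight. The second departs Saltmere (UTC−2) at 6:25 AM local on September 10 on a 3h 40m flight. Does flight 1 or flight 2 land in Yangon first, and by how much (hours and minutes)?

the first, by 8 hours 44 minutes

Flight 1 in UTC: 9:15 AM + 12:00 = 9:15 PM on Sep 9.
+6 hours 6 minutes → arrive 3:21 AM UTC on Sep 10.
Flight 2 in UTC: 6:25 AM + 2:00 = 8:25 AM on Sep 10.
+3 hours 40 minutes → arrive 12:05 PM UTC on Sep 10.
Flight 1 lands earlier by 8 hours 44 minutes.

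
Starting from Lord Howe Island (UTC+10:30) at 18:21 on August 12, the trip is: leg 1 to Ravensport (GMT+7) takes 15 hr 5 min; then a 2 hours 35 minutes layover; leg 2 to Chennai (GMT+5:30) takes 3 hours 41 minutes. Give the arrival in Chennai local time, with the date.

10:42 on August 13

Convert departure to UTC: 18:21 − 10:30 = 07:51 UTC on Aug 12.
Add 15 hours and 5 minutes leg 1 → 22:56 UTC.
Add 2 hours and 35 minutes layover in Ravensport → 01:31 UTC (Aug 13).
Add 3 hours and 41 minutes leg 2 → 05:12 UTC.
Chennai is UTC+5:30, so local arrival = 05:12 + 5:30 = 10:42 on Aug 13.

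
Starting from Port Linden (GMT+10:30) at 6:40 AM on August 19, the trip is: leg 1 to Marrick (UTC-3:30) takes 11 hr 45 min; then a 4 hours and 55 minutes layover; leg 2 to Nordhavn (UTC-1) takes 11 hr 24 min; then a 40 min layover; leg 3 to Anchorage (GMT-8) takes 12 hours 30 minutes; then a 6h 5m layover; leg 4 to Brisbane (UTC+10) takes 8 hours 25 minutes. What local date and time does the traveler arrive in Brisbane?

1:54 PM on August 21

Convert departure to UTC: 6:40 AM − 10:30 = 8:10 PM UTC on Aug 18.
Add 11 hours 45 minutes leg 1 → 7:55 AM UTC (Aug 19).
Add 4 hours and 55 minutes layover in Marrick → 12:50 PM UTC.
Add 11 hours and 24 minutes leg 2 → 12:14 AM UTC (Aug 20).
Add 40 minutes layover in Nordhavn → 12:54 AM UTC.
Add 12 hours 30 minutes leg 3 → 1:24 PM UTC.
Add 6 hours and 5 minutes layover in Anchorage → 7:29 PM UTC.
Add 8 hours and 25 minutes leg 4 → 3:54 AM UTC (Aug 21).
Brisbane is UTC+10:00, so local arrival = 3:54 AM + 10:00 = 1:54 PM on Aug 21.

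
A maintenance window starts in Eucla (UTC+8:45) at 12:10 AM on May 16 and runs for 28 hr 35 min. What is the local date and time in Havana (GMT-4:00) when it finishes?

Havana is 12:45 behind Eucla.
After 28 hours 35 minutes it is 4:45 AM (May 17) in Eucla.
Shift by the zone difference: 4:45 AM − 12:45 = 4:00 PM on May 16 in Havana.

4:00 PM on May 16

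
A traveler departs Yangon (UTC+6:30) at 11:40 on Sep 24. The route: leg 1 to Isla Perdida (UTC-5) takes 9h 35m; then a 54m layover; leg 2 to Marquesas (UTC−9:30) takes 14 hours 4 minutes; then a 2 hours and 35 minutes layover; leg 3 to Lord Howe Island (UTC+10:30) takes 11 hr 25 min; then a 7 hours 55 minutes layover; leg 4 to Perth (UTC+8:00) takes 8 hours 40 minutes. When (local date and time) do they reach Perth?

Convert departure to UTC: 11:40 − 6:30 = 05:10 UTC on Sep 24.
Add 9 hours and 35 minutes leg 1 → 14:45 UTC.
Add 54 minutes layover in Isla Perdida → 15:39 UTC.
Add 14 hours and 4 minutes leg 2 → 05:43 UTC (Sep 25).
Add 2 hours 35 minutes layover in Marquesas → 08:18 UTC.
Add 11 hours 25 minutes leg 3 → 19:43 UTC.
Add 7 hours and 55 minutes layover in Lord Howe Island → 03:38 UTC (Sep 26).
Add 8 hours and 40 minutes leg 4 → 12:18 UTC.
Perth is UTC+8:00, so local arrival = 12:18 + 8:00 = 20:18 on Sep 26.

20:18 on Sep 26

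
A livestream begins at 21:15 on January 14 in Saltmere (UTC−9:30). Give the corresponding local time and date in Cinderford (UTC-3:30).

03:15 on Jan 15

Cinderford is 6:00 ahead of Saltmere.
Shift by the zone difference: 21:15 + 6:00 = 03:15 on Jan 15 in Cinderford.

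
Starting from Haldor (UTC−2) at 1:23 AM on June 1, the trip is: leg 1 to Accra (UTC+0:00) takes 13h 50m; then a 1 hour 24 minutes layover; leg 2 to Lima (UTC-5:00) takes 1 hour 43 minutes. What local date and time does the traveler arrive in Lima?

Convert departure to UTC: 1:23 AM + 2:00 = 3:23 AM UTC on Jun 1.
Add 13 hours 50 minutes leg 1 → 5:13 PM UTC.
Add 1 hour 24 minutes layover in Accra → 6:37 PM UTC.
Add 1 hour 43 minutes leg 2 → 8:20 PM UTC.
Lima is UTC−5:00, so local arrival = 8:20 PM − 5:00 = 3:20 PM on Jun 1.

3:20 PM on Jun 1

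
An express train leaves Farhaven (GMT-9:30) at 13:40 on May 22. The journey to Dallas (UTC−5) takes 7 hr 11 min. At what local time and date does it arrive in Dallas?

Convert departure to UTC: 13:40 + 9:30 = 23:10 UTC on May 22.
Add 7 hours 11 minutes travel time → 06:21 UTC (May 23).
Dallas is UTC−5:00, so local arrival = 06:21 − 5:00 = 01:21 on May 23.

01:21 on May 23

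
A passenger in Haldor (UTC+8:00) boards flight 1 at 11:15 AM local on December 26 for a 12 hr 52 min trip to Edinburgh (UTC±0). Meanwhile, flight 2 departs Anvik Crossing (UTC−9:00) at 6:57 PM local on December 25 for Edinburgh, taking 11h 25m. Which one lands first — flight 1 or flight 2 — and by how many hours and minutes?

Flight 1 in UTC: 11:15 AM − 8:00 = 3:15 AM on Dec 26.
+12 hours and 52 minutes → arrive 4:07 PM UTC on Dec 26.
Flight 2 in UTC: 6:57 PM + 9:00 = 3:57 AM on Dec 26.
+11 hours 25 minutes → arrive 3:22 PM UTC on Dec 26.
Flight 2 lands earlier by 45 minutes.

the second, by 45 minutes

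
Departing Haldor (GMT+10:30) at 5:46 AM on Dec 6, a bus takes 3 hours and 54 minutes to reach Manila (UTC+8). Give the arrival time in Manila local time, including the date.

7:10 AM on December 6

Convert departure to UTC: 5:46 AM − 10:30 = 7:16 PM UTC on Dec 5.
Add 3 hours 54 minutes travel time → 11:10 PM UTC.
Manila is UTC+8:00, so local arrival = 11:10 PM + 8:00 = 7:10 AM on Dec 6.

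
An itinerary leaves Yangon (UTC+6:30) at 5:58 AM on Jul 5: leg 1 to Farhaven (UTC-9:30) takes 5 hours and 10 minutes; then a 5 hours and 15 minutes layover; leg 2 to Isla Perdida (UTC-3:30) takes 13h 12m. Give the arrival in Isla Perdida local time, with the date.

7:35 PM on July 5

Convert departure to UTC: 5:58 AM − 6:30 = 11:28 PM UTC on Jul 4.
Add 5 hours 10 minutes leg 1 → 4:38 AM UTC (Jul 5).
Add 5 hours 15 minutes layover in Farhaven → 9:53 AM UTC.
Add 13 hours and 12 minutes leg 2 → 11:05 PM UTC.
Isla Perdida is UTC−3:30, so local arrival = 11:05 PM − 3:30 = 7:35 PM on Jul 5.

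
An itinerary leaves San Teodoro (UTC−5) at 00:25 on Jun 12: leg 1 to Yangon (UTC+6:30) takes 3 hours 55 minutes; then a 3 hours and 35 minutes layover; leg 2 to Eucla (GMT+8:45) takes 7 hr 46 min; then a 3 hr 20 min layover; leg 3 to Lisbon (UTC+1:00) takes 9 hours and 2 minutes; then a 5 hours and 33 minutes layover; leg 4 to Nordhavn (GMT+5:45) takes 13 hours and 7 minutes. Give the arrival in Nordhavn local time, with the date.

09:28 on June 14

Convert departure to UTC: 00:25 + 5:00 = 05:25 UTC on Jun 12.
Add 3 hours 55 minutes leg 1 → 09:20 UTC.
Add 3 hours 35 minutes layover in Yangon → 12:55 UTC.
Add 7 hours and 46 minutes leg 2 → 20:41 UTC.
Add 3 hours and 20 minutes layover in Eucla → 00:01 UTC (Jun 13).
Add 9 hours and 2 minutes leg 3 → 09:03 UTC.
Add 5 hours and 33 minutes layover in Lisbon → 14:36 UTC.
Add 13 hours 7 minutes leg 4 → 03:43 UTC (Jun 14).
Nordhavn is UTC+5:45, so local arrival = 03:43 + 5:45 = 09:28 on Jun 14.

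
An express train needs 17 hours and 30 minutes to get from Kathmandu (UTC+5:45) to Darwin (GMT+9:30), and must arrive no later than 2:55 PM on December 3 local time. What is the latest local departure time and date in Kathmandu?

Target arrival in UTC: 2:55 PM − 9:30 = 5:25 AM on Dec 3.
Subtract 17 hours 30 minutes → departure 11:55 AM UTC on Dec 2.
Kathmandu is UTC+5:45: 11:55 AM + 5:45 = 5:40 PM on Dec 2.

5:40 PM on December 2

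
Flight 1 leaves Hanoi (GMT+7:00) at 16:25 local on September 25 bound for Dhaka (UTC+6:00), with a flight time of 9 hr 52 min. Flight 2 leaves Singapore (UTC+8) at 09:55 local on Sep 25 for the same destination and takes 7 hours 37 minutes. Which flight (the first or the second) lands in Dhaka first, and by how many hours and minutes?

the second, by 9 hours 45 minutes

Flight 1 in UTC: 16:25 − 7:00 = 09:25 on Sep 25.
+9 hours and 52 minutes → arrive 19:17 UTC on Sep 25.
Flight 2 in UTC: 09:55 − 8:00 = 01:55 on Sep 25.
+7 hours 37 minutes → arrive 09:32 UTC on Sep 25.
Flight 2 lands earlier by 9 hours 45 minutes.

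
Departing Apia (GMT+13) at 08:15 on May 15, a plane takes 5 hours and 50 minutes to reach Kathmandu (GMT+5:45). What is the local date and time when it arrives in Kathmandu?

Kathmandu is 7:15 behind Apia.
After 5 hours and 50 minutes it is 14:05 in Apia.
Shift by the zone difference: 14:05 − 7:15 = 06:50 on May 15 in Kathmandu.

06:50 on May 15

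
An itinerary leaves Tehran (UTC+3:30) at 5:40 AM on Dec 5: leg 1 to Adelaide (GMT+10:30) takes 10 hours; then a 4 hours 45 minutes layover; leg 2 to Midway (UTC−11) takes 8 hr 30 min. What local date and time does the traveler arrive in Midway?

2:25 PM on December 5

Convert departure to UTC: 5:40 AM − 3:30 = 2:10 AM UTC on Dec 5.
Add 10 hours leg 1 → 12:10 PM UTC.
Add 4 hours 45 minutes layover in Adelaide → 4:55 PM UTC.
Add 8 hours 30 minutes leg 2 → 1:25 AM UTC (Dec 6).
Midway is UTC−11:00, so local arrival = 1:25 AM − 11:00 = 2:25 PM on Dec 5.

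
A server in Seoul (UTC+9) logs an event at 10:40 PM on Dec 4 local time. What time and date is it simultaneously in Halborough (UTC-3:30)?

In UTC: 10:40 PM − 9:00 = 1:40 PM on Dec 4.
Halborough is UTC−3:30: 1:40 PM − 3:30 = 10:10 AM on Dec 4.

10:10 AM on December 4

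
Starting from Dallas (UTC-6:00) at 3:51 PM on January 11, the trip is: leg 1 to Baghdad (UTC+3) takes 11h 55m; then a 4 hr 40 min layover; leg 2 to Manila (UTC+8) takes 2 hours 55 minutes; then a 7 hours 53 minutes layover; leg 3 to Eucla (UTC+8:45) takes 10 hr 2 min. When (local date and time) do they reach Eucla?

8:01 PM on January 13

Convert departure to UTC: 3:51 PM + 6:00 = 9:51 PM UTC on Jan 11.
Add 11 hours 55 minutes leg 1 → 9:46 AM UTC (Jan 12).
Add 4 hours and 40 minutes layover in Baghdad → 2:26 PM UTC.
Add 2 hours 55 minutes leg 2 → 5:21 PM UTC.
Add 7 hours 53 minutes layover in Manila → 1:14 AM UTC (Jan 13).
Add 10 hours 2 minutes leg 3 → 11:16 AM UTC.
Eucla is UTC+8:45, so local arrival = 11:16 AM + 8:45 = 8:01 PM on Jan 13.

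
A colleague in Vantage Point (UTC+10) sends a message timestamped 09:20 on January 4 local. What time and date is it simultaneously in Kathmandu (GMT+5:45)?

05:05 on January 4

In UTC: 09:20 − 10:00 = 23:20 on Jan 3.
Kathmandu is UTC+5:45: 23:20 + 5:45 = 05:05 on Jan 4.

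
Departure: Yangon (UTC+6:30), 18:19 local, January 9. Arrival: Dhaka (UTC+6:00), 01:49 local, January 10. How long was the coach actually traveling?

Departure in UTC: 18:19 − 6:30 = 11:49 on Jan 9.
Arrival in UTC: 01:49 − 6:00 = 19:49 on Jan 9.
Elapsed = 19:49 − 11:49 = 8 hours.

8 hours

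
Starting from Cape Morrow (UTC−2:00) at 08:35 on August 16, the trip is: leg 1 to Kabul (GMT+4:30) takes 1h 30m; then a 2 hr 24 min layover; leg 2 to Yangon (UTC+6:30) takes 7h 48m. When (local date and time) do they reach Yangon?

Convert departure to UTC: 08:35 + 2:00 = 10:35 UTC on Aug 16.
Add 1 hour 30 minutes leg 1 → 12:05 UTC.
Add 2 hours 24 minutes layover in Kabul → 14:29 UTC.
Add 7 hours and 48 minutes leg 2 → 22:17 UTC.
Yangon is UTC+6:30, so local arrival = 22:17 + 6:30 = 04:47 on Aug 17.

04:47 on August 17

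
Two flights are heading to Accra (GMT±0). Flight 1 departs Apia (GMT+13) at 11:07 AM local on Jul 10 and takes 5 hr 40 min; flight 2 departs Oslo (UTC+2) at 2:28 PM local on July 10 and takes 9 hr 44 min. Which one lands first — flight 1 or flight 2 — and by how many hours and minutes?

the first, by 18 hours 25 minutes

Flight 1 in UTC: 11:07 AM − 13:00 = 10:07 PM on Jul 9.
+5 hours and 40 minutes → arrive 3:47 AM UTC on Jul 10.
Flight 2 in UTC: 2:28 PM − 2:00 = 12:28 PM on Jul 10.
+9 hours and 44 minutes → arrive 10:12 PM UTC on Jul 10.
Flight 1 lands earlier by 18 hours 25 minutes.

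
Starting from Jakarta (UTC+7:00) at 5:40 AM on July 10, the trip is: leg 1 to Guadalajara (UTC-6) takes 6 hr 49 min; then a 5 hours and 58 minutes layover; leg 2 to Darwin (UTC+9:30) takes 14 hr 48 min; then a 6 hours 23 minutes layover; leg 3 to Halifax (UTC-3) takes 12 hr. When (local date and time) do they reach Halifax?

5:38 PM on July 11

Convert departure to UTC: 5:40 AM − 7:00 = 10:40 PM UTC on Jul 9.
Add 6 hours and 49 minutes leg 1 → 5:29 AM UTC (Jul 10).
Add 5 hours 58 minutes layover in Guadalajara → 11:27 AM UTC.
Add 14 hours 48 minutes leg 2 → 2:15 AM UTC (Jul 11).
Add 6 hours and 23 minutes layover in Darwin → 8:38 AM UTC.
Add 12 hours leg 3 → 8:38 PM UTC.
Halifax is UTC−3:00, so local arrival = 8:38 PM − 3:00 = 5:38 PM on Jul 11.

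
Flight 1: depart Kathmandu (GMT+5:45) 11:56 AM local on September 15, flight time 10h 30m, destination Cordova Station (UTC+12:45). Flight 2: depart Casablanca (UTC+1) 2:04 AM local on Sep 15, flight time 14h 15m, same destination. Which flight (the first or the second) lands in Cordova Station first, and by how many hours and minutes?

Flight 1 in UTC: 11:56 AM − 5:45 = 6:11 AM on Sep 15.
+10 hours and 30 minutes → arrive 4:41 PM UTC on Sep 15.
Flight 2 in UTC: 2:04 AM − 1:00 = 1:04 AM on Sep 15.
+14 hours and 15 minutes → arrive 3:19 PM UTC on Sep 15.
Flight 2 lands earlier by 1 hour 22 minutes.

the second, by 1 hour 22 minutes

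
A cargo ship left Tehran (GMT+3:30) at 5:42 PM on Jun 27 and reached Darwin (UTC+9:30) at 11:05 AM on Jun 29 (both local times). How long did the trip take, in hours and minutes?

35 hours 23 minutes

Departure in UTC: 5:42 PM − 3:30 = 2:12 PM on Jun 27.
Arrival in UTC: 11:05 AM − 9:30 = 1:35 AM on Jun 29.
Elapsed = 1:35 AM − 2:12 PM (+2 days) = 35 hours 23 minutes.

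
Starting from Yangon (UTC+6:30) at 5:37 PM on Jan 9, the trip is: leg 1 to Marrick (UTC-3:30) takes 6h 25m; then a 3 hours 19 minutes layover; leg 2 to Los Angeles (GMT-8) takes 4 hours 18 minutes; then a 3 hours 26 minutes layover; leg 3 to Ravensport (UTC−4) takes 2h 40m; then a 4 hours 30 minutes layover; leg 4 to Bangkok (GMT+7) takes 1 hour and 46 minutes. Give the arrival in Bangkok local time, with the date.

8:31 PM on Jan 10

Convert departure to UTC: 5:37 PM − 6:30 = 11:07 AM UTC on Jan 9.
Add 6 hours 25 minutes leg 1 → 5:32 PM UTC.
Add 3 hours 19 minutes layover in Marrick → 8:51 PM UTC.
Add 4 hours 18 minutes leg 2 → 1:09 AM UTC (Jan 10).
Add 3 hours and 26 minutes layover in Los Angeles → 4:35 AM UTC.
Add 2 hours 40 minutes leg 3 → 7:15 AM UTC.
Add 4 hours and 30 minutes layover in Ravensport → 11:45 AM UTC.
Add 1 hour and 46 minutes leg 4 → 1:31 PM UTC.
Bangkok is UTC+7:00, so local arrival = 1:31 PM + 7:00 = 8:31 PM on Jan 10.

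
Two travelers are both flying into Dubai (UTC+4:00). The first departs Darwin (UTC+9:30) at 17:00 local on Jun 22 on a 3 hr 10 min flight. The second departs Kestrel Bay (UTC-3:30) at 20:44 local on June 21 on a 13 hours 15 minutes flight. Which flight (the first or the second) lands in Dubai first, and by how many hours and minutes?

the first, by 2 hours 49 minutes

Flight 1 in UTC: 17:00 − 9:30 = 07:30 on Jun 22.
+3 hours and 10 minutes → arrive 10:40 UTC on Jun 22.
Flight 2 in UTC: 20:44 + 3:30 = 00:14 on Jun 22.
+13 hours and 15 minutes → arrive 13:29 UTC on Jun 22.
Flight 1 lands earlier by 2 hours 49 minutes.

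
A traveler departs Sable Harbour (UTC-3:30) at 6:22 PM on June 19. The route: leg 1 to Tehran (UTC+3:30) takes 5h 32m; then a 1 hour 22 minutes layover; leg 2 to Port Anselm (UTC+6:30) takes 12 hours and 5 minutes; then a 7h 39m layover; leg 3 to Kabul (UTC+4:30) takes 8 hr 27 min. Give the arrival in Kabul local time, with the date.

Convert departure to UTC: 6:22 PM + 3:30 = 9:52 PM UTC on Jun 19.
Add 5 hours and 32 minutes leg 1 → 3:24 AM UTC (Jun 20).
Add 1 hour and 22 minutes layover in Tehran → 4:46 AM UTC.
Add 12 hours 5 minutes leg 2 → 4:51 PM UTC.
Add 7 hours and 39 minutes layover in Port Anselm → 12:30 AM UTC (Jun 21).
Add 8 hours 27 minutes leg 3 → 8:57 AM UTC.
Kabul is UTC+4:30, so local arrival = 8:57 AM + 4:30 = 1:27 PM on Jun 21.

1:27 PM on June 21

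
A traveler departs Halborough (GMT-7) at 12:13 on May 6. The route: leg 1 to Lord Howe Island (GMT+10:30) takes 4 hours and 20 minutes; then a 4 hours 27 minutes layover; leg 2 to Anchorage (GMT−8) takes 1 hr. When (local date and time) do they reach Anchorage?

Convert departure to UTC: 12:13 + 7:00 = 19:13 UTC on May 6.
Add 4 hours 20 minutes leg 1 → 23:33 UTC.
Add 4 hours 27 minutes layover in Lord Howe Island → 04:00 UTC (May 7).
Add 1 hour leg 2 → 05:00 UTC.
Anchorage is UTC−8:00, so local arrival = 05:00 − 8:00 = 21:00 on May 6.

21:00 on May 6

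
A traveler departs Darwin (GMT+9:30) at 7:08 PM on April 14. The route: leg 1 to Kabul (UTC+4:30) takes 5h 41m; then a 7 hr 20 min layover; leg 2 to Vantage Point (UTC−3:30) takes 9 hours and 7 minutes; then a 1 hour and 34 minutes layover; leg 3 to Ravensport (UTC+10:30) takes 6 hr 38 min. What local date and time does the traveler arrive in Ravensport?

2:28 AM on Apr 16

Convert departure to UTC: 7:08 PM − 9:30 = 9:38 AM UTC on Apr 14.
Add 5 hours and 41 minutes leg 1 → 3:19 PM UTC.
Add 7 hours 20 minutes layover in Kabul → 10:39 PM UTC.
Add 9 hours 7 minutes leg 2 → 7:46 AM UTC (Apr 15).
Add 1 hour 34 minutes layover in Vantage Point → 9:20 AM UTC.
Add 6 hours 38 minutes leg 3 → 3:58 PM UTC.
Ravensport is UTC+10:30, so local arrival = 3:58 PM + 10:30 = 2:28 AM on Apr 16.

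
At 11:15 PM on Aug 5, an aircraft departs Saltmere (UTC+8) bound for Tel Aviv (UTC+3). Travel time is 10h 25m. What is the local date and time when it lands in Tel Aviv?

Convert departure to UTC: 11:15 PM − 8:00 = 3:15 PM UTC on Aug 5.
Add 10 hours and 25 minutes travel time → 1:40 AM UTC (Aug 6).
Tel Aviv is UTC+3:00, so local arrival = 1:40 AM + 3:00 = 4:40 AM on Aug 6.

4:40 AM on August 6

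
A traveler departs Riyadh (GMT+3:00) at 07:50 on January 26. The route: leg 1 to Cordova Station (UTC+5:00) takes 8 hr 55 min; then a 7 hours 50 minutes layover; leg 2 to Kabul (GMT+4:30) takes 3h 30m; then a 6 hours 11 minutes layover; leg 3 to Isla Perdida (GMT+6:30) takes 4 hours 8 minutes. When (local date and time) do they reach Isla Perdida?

Convert departure to UTC: 07:50 − 3:00 = 04:50 UTC on Jan 26.
Add 8 hours 55 minutes leg 1 → 13:45 UTC.
Add 7 hours and 50 minutes layover in Cordova Station → 21:35 UTC.
Add 3 hours 30 minutes leg 2 → 01:05 UTC (Jan 27).
Add 6 hours 11 minutes layover in Kabul → 07:16 UTC.
Add 4 hours and 8 minutes leg 3 → 11:24 UTC.
Isla Perdida is UTC+6:30, so local arrival = 11:24 + 6:30 = 17:54 on Jan 27.

17:54 on January 27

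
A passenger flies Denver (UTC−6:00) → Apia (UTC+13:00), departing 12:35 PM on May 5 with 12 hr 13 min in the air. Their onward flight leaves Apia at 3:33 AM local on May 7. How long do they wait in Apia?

7 hours 45 minutes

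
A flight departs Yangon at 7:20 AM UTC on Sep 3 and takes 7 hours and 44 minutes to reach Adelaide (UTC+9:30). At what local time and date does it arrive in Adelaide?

Departure is given in UTC: 7:20 AM on Sep 3.
Add 7 hours and 44 minutes → 3:04 PM UTC.
Adelaide is UTC+9:30: 3:04 PM + 9:30 = 12:34 AM on Sep 4.

12:34 AM on September 4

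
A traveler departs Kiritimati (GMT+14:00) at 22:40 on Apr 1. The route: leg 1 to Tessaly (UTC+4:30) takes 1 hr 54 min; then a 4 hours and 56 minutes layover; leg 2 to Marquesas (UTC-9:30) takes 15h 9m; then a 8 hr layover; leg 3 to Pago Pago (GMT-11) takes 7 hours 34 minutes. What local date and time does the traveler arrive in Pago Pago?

11:13 on April 2

Convert departure to UTC: 22:40 − 14:00 = 08:40 UTC on Apr 1.
Add 1 hour 54 minutes leg 1 → 10:34 UTC.
Add 4 hours and 56 minutes layover in Tessaly → 15:30 UTC.
Add 15 hours 9 minutes leg 2 → 06:39 UTC (Apr 2).
Add 8 hours layover in Marquesas → 14:39 UTC.
Add 7 hours 34 minutes leg 3 → 22:13 UTC.
Pago Pago is UTC−11:00, so local arrival = 22:13 − 11:00 = 11:13 on Apr 2.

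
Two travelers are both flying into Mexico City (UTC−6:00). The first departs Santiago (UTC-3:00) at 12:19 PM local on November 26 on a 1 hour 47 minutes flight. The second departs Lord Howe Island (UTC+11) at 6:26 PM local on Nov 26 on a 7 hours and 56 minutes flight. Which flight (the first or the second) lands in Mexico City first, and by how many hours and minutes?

Flight 1 in UTC: 12:19 PM + 3:00 = 3:19 PM on Nov 26.
+1 hour and 47 minutes → arrive 5:06 PM UTC on Nov 26.
Flight 2 in UTC: 6:26 PM − 11:00 = 7:26 AM on Nov 26.
+7 hours 56 minutes → arrive 3:22 PM UTC on Nov 26.
Flight 2 lands earlier by 1 hour 44 minutes.

the second, by 1 hour 44 minutes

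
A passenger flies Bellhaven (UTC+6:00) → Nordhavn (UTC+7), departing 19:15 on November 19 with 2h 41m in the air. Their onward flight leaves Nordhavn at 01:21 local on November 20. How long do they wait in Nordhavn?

Convert departure to UTC: 19:15 − 6:00 = 13:15 UTC on Nov 19.
Add 2 hours and 41 minutes flight time → 15:56 UTC.
Nordhavn is UTC+7:00, so local arrival = 15:56 + 7:00 = 22:56 on Nov 19.
Layover = 01:21 − 22:56 (+1 day) = 2 hours 25 minutes.

2 hours 25 minutes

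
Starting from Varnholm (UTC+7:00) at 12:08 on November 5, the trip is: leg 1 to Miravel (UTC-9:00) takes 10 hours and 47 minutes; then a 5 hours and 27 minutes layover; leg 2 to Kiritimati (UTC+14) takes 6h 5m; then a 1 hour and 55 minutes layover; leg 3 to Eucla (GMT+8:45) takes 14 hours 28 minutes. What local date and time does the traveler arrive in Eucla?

Convert departure to UTC: 12:08 − 7:00 = 05:08 UTC on Nov 5.
Add 10 hours 47 minutes leg 1 → 15:55 UTC.
Add 5 hours and 27 minutes layover in Miravel → 21:22 UTC.
Add 6 hours 5 minutes leg 2 → 03:27 UTC (Nov 6).
Add 1 hour 55 minutes layover in Kiritimati → 05:22 UTC.
Add 14 hours 28 minutes leg 3 → 19:50 UTC.
Eucla is UTC+8:45, so local arrival = 19:50 + 8:45 = 04:35 on Nov 7.

04:35 on November 7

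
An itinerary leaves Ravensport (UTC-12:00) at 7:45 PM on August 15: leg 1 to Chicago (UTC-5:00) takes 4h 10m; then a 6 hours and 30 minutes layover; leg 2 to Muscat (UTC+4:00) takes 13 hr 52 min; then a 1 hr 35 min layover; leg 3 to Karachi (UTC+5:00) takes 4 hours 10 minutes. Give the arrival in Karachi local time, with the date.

7:02 PM on Aug 17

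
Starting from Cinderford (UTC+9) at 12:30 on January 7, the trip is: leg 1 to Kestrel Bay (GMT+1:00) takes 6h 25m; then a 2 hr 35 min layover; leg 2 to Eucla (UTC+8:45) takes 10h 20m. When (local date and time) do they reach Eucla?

Convert departure to UTC: 12:30 − 9:00 = 03:30 UTC on Jan 7.
Add 6 hours 25 minutes leg 1 → 09:55 UTC.
Add 2 hours 35 minutes layover in Kestrel Bay → 12:30 UTC.
Add 10 hours 20 minutes leg 2 → 22:50 UTC.
Eucla is UTC+8:45, so local arrival = 22:50 + 8:45 = 07:35 on Jan 8.

07:35 on January 8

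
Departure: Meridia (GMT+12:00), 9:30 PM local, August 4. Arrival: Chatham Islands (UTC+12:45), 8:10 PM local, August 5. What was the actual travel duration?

Departure in UTC: 9:30 PM − 12:00 = 9:30 AM on Aug 4.
Arrival in UTC: 8:10 PM − 12:45 = 7:25 AM on Aug 5.
Elapsed = 7:25 AM − 9:30 AM (+1 day) = 21 hours 55 minutes.

21 hours 55 minutes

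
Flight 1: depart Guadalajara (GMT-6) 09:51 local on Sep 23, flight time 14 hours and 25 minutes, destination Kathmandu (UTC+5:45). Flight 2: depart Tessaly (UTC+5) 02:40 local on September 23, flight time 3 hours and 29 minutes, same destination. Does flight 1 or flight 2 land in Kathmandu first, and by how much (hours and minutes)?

the second, by 29 hours 7 minutes

Flight 1 in UTC: 09:51 + 6:00 = 15:51 on Sep 23.
+14 hours and 25 minutes → arrive 06:16 UTC on Sep 24.
Flight 2 in UTC: 02:40 − 5:00 = 21:40 on Sep 22.
+3 hours 29 minutes → arrive 01:09 UTC on Sep 23.
Flight 2 lands earlier by 29 hours 7 minutes.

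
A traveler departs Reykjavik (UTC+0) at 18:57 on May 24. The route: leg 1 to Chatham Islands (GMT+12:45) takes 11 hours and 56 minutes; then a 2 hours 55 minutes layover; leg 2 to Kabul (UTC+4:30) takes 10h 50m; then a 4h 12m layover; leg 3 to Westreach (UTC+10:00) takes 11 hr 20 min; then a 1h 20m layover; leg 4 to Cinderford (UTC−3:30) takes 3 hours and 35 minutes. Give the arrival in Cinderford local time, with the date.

13:35 on May 26

Reykjavik is at UTC+0, so departure is already 18:57 UTC on May 24.
Add 11 hours 56 minutes leg 1 → 06:53 UTC (May 25).
Add 2 hours and 55 minutes layover in Chatham Islands → 09:48 UTC.
Add 10 hours 50 minutes leg 2 → 20:38 UTC.
Add 4 hours 12 minutes layover in Kabul → 00:50 UTC (May 26).
Add 11 hours 20 minutes leg 3 → 12:10 UTC.
Add 1 hour 20 minutes layover in Westreach → 13:30 UTC.
Add 3 hours and 35 minutes leg 4 → 17:05 UTC.
Cinderford is UTC−3:30, so local arrival = 17:05 − 3:30 = 13:35 on May 26.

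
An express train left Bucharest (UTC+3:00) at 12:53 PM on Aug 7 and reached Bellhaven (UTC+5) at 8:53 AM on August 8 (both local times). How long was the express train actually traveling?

18 hours

Departure in UTC: 12:53 PM − 3:00 = 9:53 AM on Aug 7.
Arrival in UTC: 8:53 AM − 5:00 = 3:53 AM on Aug 8.
Elapsed = 3:53 AM − 9:53 AM (+1 day) = 18 hours.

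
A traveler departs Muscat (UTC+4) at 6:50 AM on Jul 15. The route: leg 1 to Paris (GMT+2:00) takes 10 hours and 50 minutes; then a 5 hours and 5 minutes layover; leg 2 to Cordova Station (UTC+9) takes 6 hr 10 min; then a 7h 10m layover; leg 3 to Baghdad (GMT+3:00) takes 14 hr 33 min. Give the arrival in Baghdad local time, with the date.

1:38 AM on July 17

Convert departure to UTC: 6:50 AM − 4:00 = 2:50 AM UTC on Jul 15.
Add 10 hours and 50 minutes leg 1 → 1:40 PM UTC.
Add 5 hours and 5 minutes layover in Paris → 6:45 PM UTC.
Add 6 hours 10 minutes leg 2 → 12:55 AM UTC (Jul 16).
Add 7 hours 10 minutes layover in Cordova Station → 8:05 AM UTC.
Add 14 hours and 33 minutes leg 3 → 10:38 PM UTC.
Baghdad is UTC+3:00, so local arrival = 10:38 PM + 3:00 = 1:38 AM on Jul 17.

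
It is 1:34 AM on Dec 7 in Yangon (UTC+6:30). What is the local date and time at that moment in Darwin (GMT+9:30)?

4:34 AM on December 7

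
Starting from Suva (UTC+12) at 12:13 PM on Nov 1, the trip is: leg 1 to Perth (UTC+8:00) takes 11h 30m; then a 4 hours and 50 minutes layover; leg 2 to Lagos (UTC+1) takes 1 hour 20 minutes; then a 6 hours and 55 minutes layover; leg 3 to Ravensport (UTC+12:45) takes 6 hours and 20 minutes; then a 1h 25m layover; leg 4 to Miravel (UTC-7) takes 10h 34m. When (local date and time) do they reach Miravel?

Convert departure to UTC: 12:13 PM − 12:00 = 12:13 AM UTC on Nov 1.
Add 11 hours and 30 minutes leg 1 → 11:43 AM UTC.
Add 4 hours 50 minutes layover in Perth → 4:33 PM UTC.
Add 1 hour and 20 minutes leg 2 → 5:53 PM UTC.
Add 6 hours and 55 minutes layover in Lagos → 12:48 AM UTC (Nov 2).
Add 6 hours 20 minutes leg 3 → 7:08 AM UTC.
Add 1 hour and 25 minutes layover in Ravensport → 8:33 AM UTC.
Add 10 hours 34 minutes leg 4 → 7:07 PM UTC.
Miravel is UTC−7:00, so local arrival = 7:07 PM − 7:00 = 12:07 PM on Nov 2.

12:07 PM on Nov 2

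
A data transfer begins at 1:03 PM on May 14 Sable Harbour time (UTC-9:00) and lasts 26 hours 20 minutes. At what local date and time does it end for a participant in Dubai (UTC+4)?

Convert start to UTC: 1:03 PM + 9:00 = 10:03 PM UTC on May 14.
Add 26 hours 20 minutes duration → 12:23 AM UTC (May 16).
Dubai is UTC+4:00, so local end time = 12:23 AM + 4:00 = 4:23 AM on May 16.

4:23 AM on May 16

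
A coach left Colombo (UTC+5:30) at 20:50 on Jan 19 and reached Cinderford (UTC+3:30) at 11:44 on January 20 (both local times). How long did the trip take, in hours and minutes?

Cinderford is 2:00 behind Colombo.
Clock-face elapsed time (ignoring zones) is 14 hours 54 minutes.
Actual elapsed = 14 hours 54 minutes + 2:00 = 16 hours 54 minutes.

16 hours 54 minutes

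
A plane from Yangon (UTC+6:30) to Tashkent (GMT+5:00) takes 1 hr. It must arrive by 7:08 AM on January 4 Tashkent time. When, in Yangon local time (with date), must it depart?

7:38 AM on January 4

Target arrival in UTC: 7:08 AM − 5:00 = 2:08 AM on Jan 4.
Subtract 1 hour → departure 1:08 AM UTC on Jan 4.
Yangon is UTC+6:30: 1:08 AM + 6:30 = 7:38 AM on Jan 4.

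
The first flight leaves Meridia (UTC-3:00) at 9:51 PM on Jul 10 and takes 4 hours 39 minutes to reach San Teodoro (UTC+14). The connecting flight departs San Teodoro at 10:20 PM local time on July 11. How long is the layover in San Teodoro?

Convert departure to UTC: 9:51 PM + 3:00 = 12:51 AM UTC on Jul 11.
Add 4 hours and 39 minutes flight time → 5:30 AM UTC.
San Teodoro is UTC+14:00, so local arrival = 5:30 AM + 14:00 = 7:30 PM on Jul 11.
Layover = 10:20 PM − 7:30 PM = 2 hours 50 minutes.

2 hours 50 minutes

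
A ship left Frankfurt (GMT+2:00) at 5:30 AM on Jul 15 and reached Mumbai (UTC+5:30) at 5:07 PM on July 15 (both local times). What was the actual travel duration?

8 hours 7 minutes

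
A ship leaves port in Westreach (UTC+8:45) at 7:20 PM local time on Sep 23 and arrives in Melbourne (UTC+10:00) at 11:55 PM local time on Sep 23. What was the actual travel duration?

3 hours 20 minutes

Departure in UTC: 7:20 PM − 8:45 = 10:35 AM on Sep 23.
Arrival in UTC: 11:55 PM − 10:00 = 1:55 PM on Sep 23.
Elapsed = 1:55 PM − 10:35 AM = 3 hours 20 minutes.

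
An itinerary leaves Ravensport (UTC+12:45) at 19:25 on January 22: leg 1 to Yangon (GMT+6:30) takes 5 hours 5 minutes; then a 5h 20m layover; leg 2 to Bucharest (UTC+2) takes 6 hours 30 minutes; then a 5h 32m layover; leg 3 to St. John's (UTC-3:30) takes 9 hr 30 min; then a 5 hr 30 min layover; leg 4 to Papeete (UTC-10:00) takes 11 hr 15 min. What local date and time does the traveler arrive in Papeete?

Convert departure to UTC: 19:25 − 12:45 = 06:40 UTC on Jan 22.
Add 5 hours 5 minutes leg 1 → 11:45 UTC.
Add 5 hours 20 minutes layover in Yangon → 17:05 UTC.
Add 6 hours and 30 minutes leg 2 → 23:35 UTC.
Add 5 hours and 32 minutes layover in Bucharest → 05:07 UTC (Jan 23).
Add 9 hours 30 minutes leg 3 → 14:37 UTC.
Add 5 hours and 30 minutes layover in St. John's → 20:07 UTC.
Add 11 hours 15 minutes leg 4 → 07:22 UTC (Jan 24).
Papeete is UTC−10:00, so local arrival = 07:22 − 10:00 = 21:22 on Jan 23.

21:22 on Jan 23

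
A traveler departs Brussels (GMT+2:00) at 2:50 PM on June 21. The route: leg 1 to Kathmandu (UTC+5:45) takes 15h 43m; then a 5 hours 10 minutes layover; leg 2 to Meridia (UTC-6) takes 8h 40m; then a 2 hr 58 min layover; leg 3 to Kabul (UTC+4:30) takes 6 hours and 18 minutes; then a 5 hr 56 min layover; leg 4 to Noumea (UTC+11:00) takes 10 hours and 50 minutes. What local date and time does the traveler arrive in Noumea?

7:25 AM on Jun 24

Convert departure to UTC: 2:50 PM − 2:00 = 12:50 PM UTC on Jun 21.
Add 15 hours 43 minutes leg 1 → 4:33 AM UTC (Jun 22).
Add 5 hours and 10 minutes layover in Kathmandu → 9:43 AM UTC.
Add 8 hours 40 minutes leg 2 → 6:23 PM UTC.
Add 2 hours and 58 minutes layover in Meridia → 9:21 PM UTC.
Add 6 hours 18 minutes leg 3 → 3:39 AM UTC (Jun 23).
Add 5 hours and 56 minutes layover in Kabul → 9:35 AM UTC.
Add 10 hours and 50 minutes leg 4 → 8:25 PM UTC.
Noumea is UTC+11:00, so local arrival = 8:25 PM + 11:00 = 7:25 AM on Jun 24.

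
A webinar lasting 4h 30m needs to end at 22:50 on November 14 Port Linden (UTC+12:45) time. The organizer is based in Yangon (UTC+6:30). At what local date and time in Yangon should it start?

Target end time in UTC: 22:50 − 12:45 = 10:05 on Nov 14.
Subtract 4 hours 30 minutes → start 05:35 UTC on Nov 14.
Yangon is UTC+6:30: 05:35 + 6:30 = 12:05 on Nov 14.

12:05 on November 14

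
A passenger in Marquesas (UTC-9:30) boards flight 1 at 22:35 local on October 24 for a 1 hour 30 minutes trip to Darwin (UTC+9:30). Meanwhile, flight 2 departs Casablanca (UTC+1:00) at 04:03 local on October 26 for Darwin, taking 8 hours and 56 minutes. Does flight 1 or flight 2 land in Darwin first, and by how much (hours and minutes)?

the first, by 26 hours 24 minutes

Flight 1 in UTC: 22:35 + 9:30 = 08:05 on Oct 25.
+1 hour 30 minutes → arrive 09:35 UTC on Oct 25.
Flight 2 in UTC: 04:03 − 1:00 = 03:03 on Oct 26.
+8 hours and 56 minutes → arrive 11:59 UTC on Oct 26.
Flight 1 lands earlier by 26 hours 24 minutes.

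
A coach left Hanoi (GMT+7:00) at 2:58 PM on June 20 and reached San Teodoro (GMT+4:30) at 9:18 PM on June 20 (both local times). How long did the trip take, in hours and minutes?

8 hours 50 minutes

Departure in UTC: 2:58 PM − 7:00 = 7:58 AM on Jun 20.
Arrival in UTC: 9:18 PM − 4:30 = 4:48 PM on Jun 20.
Elapsed = 4:48 PM − 7:58 AM = 8 hours 50 minutes.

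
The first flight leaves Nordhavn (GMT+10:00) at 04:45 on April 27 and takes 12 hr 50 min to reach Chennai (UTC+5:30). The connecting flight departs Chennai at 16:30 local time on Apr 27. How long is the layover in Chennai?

Convert departure to UTC: 04:45 − 10:00 = 18:45 UTC on Apr 26.
Add 12 hours and 50 minutes flight time → 07:35 UTC (Apr 27).
Chennai is UTC+5:30, so local arrival = 07:35 + 5:30 = 13:05 on Apr 27.
Layover = 16:30 − 13:05 = 3 hours 25 minutes.

3 hours 25 minutes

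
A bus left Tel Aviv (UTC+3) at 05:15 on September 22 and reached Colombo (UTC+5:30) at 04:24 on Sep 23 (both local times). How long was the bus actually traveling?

Colombo is 2:30 ahead of Tel Aviv.
Clock-face elapsed time (ignoring zones) is 23 hours 9 minutes.
Actual elapsed = 23 hours 9 minutes − 2:30 = 20 hours 39 minutes.

20 hours 39 minutes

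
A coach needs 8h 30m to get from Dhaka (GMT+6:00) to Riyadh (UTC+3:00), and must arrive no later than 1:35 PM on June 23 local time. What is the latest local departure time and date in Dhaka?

Target arrival in UTC: 1:35 PM − 3:00 = 10:35 AM on Jun 23.
Subtract 8 hours 30 minutes → departure 2:05 AM UTC on Jun 23.
Dhaka is UTC+6:00: 2:05 AM + 6:00 = 8:05 AM on Jun 23.

8:05 AM on Jun 23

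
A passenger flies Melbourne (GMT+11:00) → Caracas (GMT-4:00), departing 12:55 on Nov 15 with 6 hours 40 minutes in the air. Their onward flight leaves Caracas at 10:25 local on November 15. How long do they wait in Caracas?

Convert departure to UTC: 12:55 − 11:00 = 01:55 UTC on Nov 15.
Add 6 hours and 40 minutes flight time → 08:35 UTC.
Caracas is UTC−4:00, so local arrival = 08:35 − 4:00 = 04:35 on Nov 15.
Layover = 10:25 − 04:35 = 5 hours 50 minutes.

5 hours 50 minutes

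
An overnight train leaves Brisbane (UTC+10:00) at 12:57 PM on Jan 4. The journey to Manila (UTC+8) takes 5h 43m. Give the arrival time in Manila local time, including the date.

4:40 PM on January 4

Manila is 2:00 behind Brisbane.
After 5 hours 43 minutes it is 6:40 PM in Brisbane.
Shift by the zone difference: 6:40 PM − 2:00 = 4:40 PM on Jan 4 in Manila.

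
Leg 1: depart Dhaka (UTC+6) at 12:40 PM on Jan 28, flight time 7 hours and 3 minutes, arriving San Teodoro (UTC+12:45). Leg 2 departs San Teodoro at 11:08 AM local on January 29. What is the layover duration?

8 hours 40 minutes

Convert departure to UTC: 12:40 PM − 6:00 = 6:40 AM UTC on Jan 28.
Add 7 hours 3 minutes flight time → 1:43 PM UTC.
San Teodoro is UTC+12:45, so local arrival = 1:43 PM + 12:45 = 2:28 AM on Jan 29.
Layover = 11:08 AM − 2:28 AM = 8 hours 40 minutes.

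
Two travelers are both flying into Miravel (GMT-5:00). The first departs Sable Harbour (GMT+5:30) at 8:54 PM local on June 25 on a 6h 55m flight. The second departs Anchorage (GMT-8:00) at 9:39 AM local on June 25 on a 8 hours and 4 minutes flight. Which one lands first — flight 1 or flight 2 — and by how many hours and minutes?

Flight 1 in UTC: 8:54 PM − 5:30 = 3:24 PM on Jun 25.
+6 hours 55 minutes → arrive 10:19 PM UTC on Jun 25.
Flight 2 in UTC: 9:39 AM + 8:00 = 5:39 PM on Jun 25.
+8 hours 4 minutes → arrive 1:43 AM UTC on Jun 26.
Flight 1 lands earlier by 3 hours 24 minutes.

the first, by 3 hours 24 minutes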